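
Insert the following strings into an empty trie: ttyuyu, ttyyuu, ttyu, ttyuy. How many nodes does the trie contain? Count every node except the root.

Trie structure (* marks end of a word):
(root)
└─ t
   └─ t
      └─ y
         ├─ u *
         │  └─ y *
         │     └─ u *
         └─ y
            └─ u
               └─ u *
Counting every labelled node above: 9.

9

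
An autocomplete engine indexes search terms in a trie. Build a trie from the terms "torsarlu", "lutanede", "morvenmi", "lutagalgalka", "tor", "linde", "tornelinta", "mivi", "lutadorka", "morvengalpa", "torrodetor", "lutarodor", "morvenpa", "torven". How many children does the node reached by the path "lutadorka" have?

Follow the path "lutadorka" to its node, then look at its outgoing edges.
No stored string extends past "lutadorka".
That node has 0 child edges.

0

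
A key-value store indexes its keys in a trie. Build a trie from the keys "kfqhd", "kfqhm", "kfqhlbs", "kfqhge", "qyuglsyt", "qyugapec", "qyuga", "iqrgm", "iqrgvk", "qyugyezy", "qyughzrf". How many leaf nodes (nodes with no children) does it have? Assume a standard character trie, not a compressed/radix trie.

A leaf is a node with no children — equivalently, the end of a word that is not a proper prefix of any other stored word.
Those words: "iqrgm", "iqrgvk", "kfqhd", "kfqhge", "kfqhlbs", "kfqhm", "qyugapec", "qyughzrf", "qyuglsyt", "qyugyezy"
Leaf count: 10

10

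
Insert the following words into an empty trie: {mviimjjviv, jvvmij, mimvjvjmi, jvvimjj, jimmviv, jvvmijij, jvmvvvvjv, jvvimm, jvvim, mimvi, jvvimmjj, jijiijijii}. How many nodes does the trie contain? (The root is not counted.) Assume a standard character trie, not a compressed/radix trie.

55

Count nodes per top-level branch (shared prefixes stored once):
  'j'-branch (jijiijijii, jimmviv, jvmvvvvjv, jvvim, jvvimjj, jvvimm, jvvimmjj, jvvmij, jvvmijij): 36 nodes
  'm'-branch (mimvi, mimvjvjmi, mviimjjviv): 19 nodes
Sum: 55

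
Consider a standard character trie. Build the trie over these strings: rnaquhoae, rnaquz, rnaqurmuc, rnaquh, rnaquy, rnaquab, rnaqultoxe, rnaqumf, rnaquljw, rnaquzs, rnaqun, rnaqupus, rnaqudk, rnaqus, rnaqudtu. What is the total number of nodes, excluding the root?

36

For each word, the new-node count is its length minus the longest prefix already in the trie:
  "rnaquhoae" → 9 new (r, n, a, q, u, h, o, a, e)
  "rnaquz" → prefix "rnaqu" already present; 1 new (z)
  "rnaqurmuc" → prefix "rnaqu" already present; 4 new (r, m, u, c)
  "rnaquh" → prefix "rnaquh" already present; 0 new (none)
  "rnaquy" → prefix "rnaqu" already present; 1 new (y)
  "rnaquab" → prefix "rnaqu" already present; 2 new (a, b)
  "rnaqultoxe" → prefix "rnaqu" already present; 5 new (l, t, o, x, e)
  "rnaqumf" → prefix "rnaqu" already present; 2 new (m, f)
  "rnaquljw" → prefix "rnaqul" already present; 2 new (j, w)
  "rnaquzs" → prefix "rnaquz" already present; 1 new (s)
  "rnaqun" → prefix "rnaqu" already present; 1 new (n)
  "rnaqupus" → prefix "rnaqu" already present; 3 new (p, u, s)
  "rnaqudk" → prefix "rnaqu" already present; 2 new (d, k)
  "rnaqus" → prefix "rnaqu" already present; 1 new (s)
  "rnaqudtu" → prefix "rnaqud" already present; 2 new (t, u)
Total nodes = 9 + 1 + 4 + 0 + 1 + 2 + 5 + 2 + 2 + 1 + 1 + 3 + 2 + 1 + 2 = 36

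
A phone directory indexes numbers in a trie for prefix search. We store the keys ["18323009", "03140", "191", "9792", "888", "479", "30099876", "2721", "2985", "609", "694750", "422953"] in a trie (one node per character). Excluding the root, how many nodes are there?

Count nodes per top-level branch (shared prefixes stored once):
  '0'-branch (03140): 5 nodes
  '1'-branch (18323009, 191): 10 nodes
  '2'-branch (2721, 2985): 7 nodes
  '3'-branch (30099876): 8 nodes
  '4'-branch (422953, 479): 8 nodes
  '6'-branch (609, 694750): 8 nodes
  '8'-branch (888): 3 nodes
  '9'-branch (9792): 4 nodes
Sum: 53

53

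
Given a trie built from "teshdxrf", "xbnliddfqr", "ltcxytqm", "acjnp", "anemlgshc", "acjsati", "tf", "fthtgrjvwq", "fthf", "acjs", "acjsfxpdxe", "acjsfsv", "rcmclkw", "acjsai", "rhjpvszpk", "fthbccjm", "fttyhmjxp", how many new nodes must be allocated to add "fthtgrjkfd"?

3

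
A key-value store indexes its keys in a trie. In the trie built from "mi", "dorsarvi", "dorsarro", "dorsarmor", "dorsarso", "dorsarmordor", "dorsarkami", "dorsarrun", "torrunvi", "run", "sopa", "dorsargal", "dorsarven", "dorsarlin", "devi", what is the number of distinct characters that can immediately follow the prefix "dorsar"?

Walk "dorsar" from the root, arriving at one node.
Characters that immediately follow "dorsar" among the stored strings: {g, k, l, m, r, s, v}.
That node has 7 child edges.

7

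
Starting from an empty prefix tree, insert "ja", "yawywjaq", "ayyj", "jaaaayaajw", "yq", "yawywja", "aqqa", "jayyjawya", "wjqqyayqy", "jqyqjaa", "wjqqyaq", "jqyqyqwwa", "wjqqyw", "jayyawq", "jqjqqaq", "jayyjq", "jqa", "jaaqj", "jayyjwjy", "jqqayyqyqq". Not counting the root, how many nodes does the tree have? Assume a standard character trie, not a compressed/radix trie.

Trace insertions, counting only characters that open a new branch:
  "ja" → 2 new (j, a)
  "yawywjaq" → 8 new (y, a, w, y, w, j, a, q)
  "ayyj" → 4 new (a, y, y, j)
  "jaaaayaajw" → prefix "ja" already present; 8 new (a, a, a, y, a, a, j, w)
  "yq" → prefix "y" already present; 1 new (q)
  "yawywja" → prefix "yawywja" already present; 0 new (none)
  "aqqa" → prefix "a" already present; 3 new (q, q, a)
  "jayyjawya" → prefix "ja" already present; 7 new (y, y, j, a, w, y, a)
  "wjqqyayqy" → 9 new (w, j, q, q, y, a, y, q, y)
  "jqyqjaa" → prefix "j" already present; 6 new (q, y, q, j, a, a)
  "wjqqyaq" → prefix "wjqqya" already present; 1 new (q)
  "jqyqyqwwa" → prefix "jqyq" already present; 5 new (y, q, w, w, a)
  "wjqqyw" → prefix "wjqqy" already present; 1 new (w)
  "jayyawq" → prefix "jayy" already present; 3 new (a, w, q)
  "jqjqqaq" → prefix "jq" already present; 5 new (j, q, q, a, q)
  "jayyjq" → prefix "jayyj" already present; 1 new (q)
  "jqa" → prefix "jq" already present; 1 new (a)
  "jaaqj" → prefix "jaa" already present; 2 new (q, j)
  "jayyjwjy" → prefix "jayyj" already present; 3 new (w, j, y)
  "jqqayyqyqq" → prefix "jq" already present; 8 new (q, a, y, y, q, y, q, q)
Total nodes = 2 + 8 + 4 + 8 + 1 + 0 + 3 + 7 + 9 + 6 + 1 + 5 + 1 + 3 + 5 + 1 + 1 + 2 + 3 + 8 = 78

78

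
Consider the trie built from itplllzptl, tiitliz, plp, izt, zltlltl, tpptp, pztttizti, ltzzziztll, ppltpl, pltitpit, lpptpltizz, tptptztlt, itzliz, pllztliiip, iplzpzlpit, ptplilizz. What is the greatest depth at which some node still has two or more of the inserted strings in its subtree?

2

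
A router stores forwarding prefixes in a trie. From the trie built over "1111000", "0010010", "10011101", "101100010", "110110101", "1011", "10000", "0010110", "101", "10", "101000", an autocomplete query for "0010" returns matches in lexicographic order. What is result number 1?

Words with prefix "0010", in lexicographic order: "0010010", "0010110"
Position 1: 0010010

0010010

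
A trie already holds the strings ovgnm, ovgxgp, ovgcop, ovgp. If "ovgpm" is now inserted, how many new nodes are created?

Walking "ovgpm" from the root, the first 4 characters ("ovgp") follow existing edges; "m" is the first miss.
So 5 − 4 = 1 new nodes.

1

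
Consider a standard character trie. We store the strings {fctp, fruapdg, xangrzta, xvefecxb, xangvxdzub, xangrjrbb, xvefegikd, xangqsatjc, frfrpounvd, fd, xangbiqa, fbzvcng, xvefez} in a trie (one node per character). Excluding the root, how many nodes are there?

Count nodes per top-level branch (shared prefixes stored once):
  'f'-branch (fbzvcng, fctp, fd, frfrpounvd, fruapdg): 25 nodes
  'x'-branch (xangbiqa, xangqsatjc, xangrjrbb, xangrzta, xangvxdzub, xvefecxb, xvefegikd, xvefez): 40 nodes
Sum: 65

65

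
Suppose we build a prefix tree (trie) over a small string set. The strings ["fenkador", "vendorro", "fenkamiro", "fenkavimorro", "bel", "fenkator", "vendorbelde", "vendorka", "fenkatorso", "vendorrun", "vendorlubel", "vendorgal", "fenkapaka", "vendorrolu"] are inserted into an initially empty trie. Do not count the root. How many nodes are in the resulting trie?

Count nodes per top-level branch (shared prefixes stored once):
  'b'-branch (bel): 3 nodes
  'f'-branch (fenkador, fenkamiro, fenkapaka, fenkator, fenkatorso, fenkavimorro): 28 nodes
  'v'-branch (vendorbelde, vendorgal, vendorka, vendorlubel, vendorro, vendorrolu, vendorrun): 27 nodes
Sum: 58

58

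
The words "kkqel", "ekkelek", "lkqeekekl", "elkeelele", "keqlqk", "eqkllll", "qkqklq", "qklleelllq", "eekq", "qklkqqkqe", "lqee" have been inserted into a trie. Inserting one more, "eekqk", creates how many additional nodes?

"eekq" is already a path in the trie; the remaining "k" must be added.
Each of the 1 remaining characters creates one node.

1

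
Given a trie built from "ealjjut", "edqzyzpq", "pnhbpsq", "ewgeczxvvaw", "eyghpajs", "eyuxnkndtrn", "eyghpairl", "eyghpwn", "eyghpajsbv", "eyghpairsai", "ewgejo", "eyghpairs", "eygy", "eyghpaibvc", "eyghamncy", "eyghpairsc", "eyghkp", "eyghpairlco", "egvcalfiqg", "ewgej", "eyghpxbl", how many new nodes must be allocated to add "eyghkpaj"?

2

The longest prefix of "eyghkpaj" already in the trie is "eyghkp" (length 6).
New nodes needed: |"eyghkpaj"| − 6 = 8 − 6 = 2.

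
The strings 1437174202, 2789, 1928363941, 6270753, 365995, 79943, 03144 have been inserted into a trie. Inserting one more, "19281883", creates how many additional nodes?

4

"1928" is already a path in the trie; the remaining "1883" must be added.
Each of the 4 remaining characters creates one node.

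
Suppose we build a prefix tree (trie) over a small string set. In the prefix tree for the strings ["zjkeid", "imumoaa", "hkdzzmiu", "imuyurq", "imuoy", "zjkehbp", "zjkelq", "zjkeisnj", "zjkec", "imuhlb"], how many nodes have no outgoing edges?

10

Leaves are exactly the stored words that no other stored word extends.
Those words: "hkdzzmiu", "imuhlb", "imumoaa", "imuoy", "imuyurq", "zjkec", "zjkehbp", "zjkeid", "zjkeisnj", "zjkelq"
Leaf count: 10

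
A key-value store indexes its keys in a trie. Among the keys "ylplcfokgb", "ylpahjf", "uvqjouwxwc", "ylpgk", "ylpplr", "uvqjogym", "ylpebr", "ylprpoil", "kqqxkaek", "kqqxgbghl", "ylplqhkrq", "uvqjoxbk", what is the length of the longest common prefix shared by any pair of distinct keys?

Look for the deepest trie node that still has at least two words in its subtree.
e.g. "uvqjogym" and "uvqjouwxwc" share the prefix "uvqjo" of length 5; no pair shares a longer one.
Longest shared-prefix length: 5

5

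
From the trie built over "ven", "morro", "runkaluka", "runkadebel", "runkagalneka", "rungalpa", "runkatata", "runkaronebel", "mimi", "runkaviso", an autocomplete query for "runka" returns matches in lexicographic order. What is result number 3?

Words with prefix "runka", in lexicographic order: "runkadebel", "runkagalneka", "runkaluka", "runkaronebel", "runkatata", "runkaviso"
Position 3: runkaluka

runkaluka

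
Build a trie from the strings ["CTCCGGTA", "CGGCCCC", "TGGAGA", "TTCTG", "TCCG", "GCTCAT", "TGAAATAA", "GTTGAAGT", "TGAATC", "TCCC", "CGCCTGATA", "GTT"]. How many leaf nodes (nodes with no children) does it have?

Leaves are exactly the stored words that no other stored word extends.
Those words: "CGCCTGATA", "CGGCCCC", "CTCCGGTA", "GCTCAT", "GTTGAAGT", "TCCC", "TCCG", "TGAAATAA", "TGAATC", "TGGAGA", "TTCTG"
Leaf count: 11

11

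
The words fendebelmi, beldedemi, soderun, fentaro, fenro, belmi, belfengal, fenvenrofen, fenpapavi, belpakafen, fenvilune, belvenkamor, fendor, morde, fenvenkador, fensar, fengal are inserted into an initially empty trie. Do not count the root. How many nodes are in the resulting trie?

Count nodes per top-level branch (shared prefixes stored once):
  'b'-branch (beldedemi, belfengal, belmi, belpakafen, belvenkamor): 32 nodes
  'f'-branch (fendebelmi, fendor, fengal, fenpapavi, fenro, fensar, fentaro, fenvenkador, fenvenrofen, fenvilune): 48 nodes
  'm'-branch (morde): 5 nodes
  's'-branch (soderun): 7 nodes
Sum: 92

92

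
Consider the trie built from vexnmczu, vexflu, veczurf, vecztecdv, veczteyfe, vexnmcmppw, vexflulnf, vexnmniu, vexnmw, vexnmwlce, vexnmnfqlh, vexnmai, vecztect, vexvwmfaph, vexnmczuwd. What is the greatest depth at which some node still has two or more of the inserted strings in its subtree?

8

Look for the deepest trie node that still has at least two words in its subtree.
e.g. "vexnmczu" and "vexnmczuwd" share the prefix "vexnmczu" of length 8; no pair shares a longer one.
Longest shared-prefix length: 8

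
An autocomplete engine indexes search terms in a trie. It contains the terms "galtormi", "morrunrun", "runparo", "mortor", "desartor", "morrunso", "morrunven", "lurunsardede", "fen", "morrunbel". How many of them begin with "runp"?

1

Filter for entries beginning with "runp":
Matches: "runparo"
Count: 1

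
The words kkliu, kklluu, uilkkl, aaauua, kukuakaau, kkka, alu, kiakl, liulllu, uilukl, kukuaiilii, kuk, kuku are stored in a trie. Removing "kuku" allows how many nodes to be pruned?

0

Walk "kuku" from the leaf back toward the root, removing each node that no remaining word uses.
Every node on "kuku" is still needed (e.g. by "kukuakaau"), so nothing is freed.
Nodes removed: 0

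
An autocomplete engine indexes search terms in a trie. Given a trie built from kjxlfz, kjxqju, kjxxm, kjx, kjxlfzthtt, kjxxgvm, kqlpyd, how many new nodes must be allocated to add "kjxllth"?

The longest prefix of "kjxllth" already in the trie is "kjxl" (length 4).
New nodes needed: |"kjxllth"| − 4 = 7 − 4 = 3.

3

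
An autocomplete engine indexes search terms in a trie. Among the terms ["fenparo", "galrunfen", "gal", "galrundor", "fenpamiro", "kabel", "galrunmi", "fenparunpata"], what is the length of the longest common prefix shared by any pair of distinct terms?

The deepest shared node is where two words last agree before diverging.
"fenparo" and "fenparunpata" agree on "fenpar" (6 characters) before diverging; nothing deeper is shared.
Longest shared-prefix length: 6

6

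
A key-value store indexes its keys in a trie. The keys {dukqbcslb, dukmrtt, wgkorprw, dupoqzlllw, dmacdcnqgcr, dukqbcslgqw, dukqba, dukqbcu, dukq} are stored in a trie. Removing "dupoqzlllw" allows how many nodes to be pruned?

Walk "dupoqzlllw" from the leaf back toward the root, removing each node that no remaining word uses.
The suffix "poqzlllw" (8 nodes) is used only by "dupoqzlllw"; the node for "du" still has the child "k", so pruning stops there.
Nodes removed: 8

8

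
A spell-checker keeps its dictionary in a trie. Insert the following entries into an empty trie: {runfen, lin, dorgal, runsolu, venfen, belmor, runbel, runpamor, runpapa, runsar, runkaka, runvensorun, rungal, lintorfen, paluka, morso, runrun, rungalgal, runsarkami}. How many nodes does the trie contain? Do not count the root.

85

Insert word by word; a character creates a node only if that edge doesn't already exist:
  "runfen" → 6 new (r, u, n, f, e, n)
  "lin" → 3 new (l, i, n)
  "dorgal" → 6 new (d, o, r, g, a, l)
  "runsolu" → prefix "run" already present; 4 new (s, o, l, u)
  "venfen" → 6 new (v, e, n, f, e, n)
  "belmor" → 6 new (b, e, l, m, o, r)
  "runbel" → prefix "run" already present; 3 new (b, e, l)
  "runpamor" → prefix "run" already present; 5 new (p, a, m, o, r)
  "runpapa" → prefix "runpa" already present; 2 new (p, a)
  "runsar" → prefix "runs" already present; 2 new (a, r)
  "runkaka" → prefix "run" already present; 4 new (k, a, k, a)
  "runvensorun" → prefix "run" already present; 8 new (v, e, n, s, o, r, u, n)
  "rungal" → prefix "run" already present; 3 new (g, a, l)
  "lintorfen" → prefix "lin" already present; 6 new (t, o, r, f, e, n)
  "paluka" → 6 new (p, a, l, u, k, a)
  "morso" → 5 new (m, o, r, s, o)
  "runrun" → prefix "run" already present; 3 new (r, u, n)
  "rungalgal" → prefix "rungal" already present; 3 new (g, a, l)
  "runsarkami" → prefix "runsar" already present; 4 new (k, a, m, i)
Total nodes = 6 + 3 + 6 + 4 + 6 + 6 + 3 + 5 + 2 + 2 + 4 + 8 + 3 + 6 + 6 + 5 + 3 + 3 + 4 = 85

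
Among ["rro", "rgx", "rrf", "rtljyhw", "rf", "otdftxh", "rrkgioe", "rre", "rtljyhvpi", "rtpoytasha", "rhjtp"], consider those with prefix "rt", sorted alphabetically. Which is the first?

rtljyhvpi

DFS of the "rt" subtree visits, in order: "rtljyhvpi", "rtljyhw", "rtpoytasha"
The 1st is rtljyhvpi.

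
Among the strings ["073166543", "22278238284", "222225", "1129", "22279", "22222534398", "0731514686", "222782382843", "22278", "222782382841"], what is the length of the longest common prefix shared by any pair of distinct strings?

The deepest shared node is where two words last agree before diverging.
e.g. "22278238284" and "222782382841" share the prefix "22278238284" of length 11; no pair shares a longer one.
Longest shared-prefix length: 11

11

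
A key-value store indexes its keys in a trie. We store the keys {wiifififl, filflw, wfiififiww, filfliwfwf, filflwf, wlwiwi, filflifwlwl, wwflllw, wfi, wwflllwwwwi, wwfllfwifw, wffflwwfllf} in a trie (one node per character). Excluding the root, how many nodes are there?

64

Count nodes per top-level branch (shared prefixes stored once):
  'f'-branch (filflifwlwl, filfliwfwf, filflw, filflwf): 17 nodes
  'w'-branch (wffflwwfllf, wfi, wfiififiww, wiifififl, wlwiwi, wwfllfwifw, wwflllw, wwflllwwwwi): 47 nodes
Sum: 64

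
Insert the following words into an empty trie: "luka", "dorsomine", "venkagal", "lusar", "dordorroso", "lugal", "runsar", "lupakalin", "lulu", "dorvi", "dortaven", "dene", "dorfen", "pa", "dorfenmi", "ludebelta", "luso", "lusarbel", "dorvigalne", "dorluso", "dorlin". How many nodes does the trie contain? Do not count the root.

Trace insertions, counting only characters that open a new branch:
  "luka" → 4 new (l, u, k, a)
  "dorsomine" → 9 new (d, o, r, s, o, m, i, n, e)
  "venkagal" → 8 new (v, e, n, k, a, g, a, l)
  "lusar" → prefix "lu" already present; 3 new (s, a, r)
  "dordorroso" → prefix "dor" already present; 7 new (d, o, r, r, o, s, o)
  "lugal" → prefix "lu" already present; 3 new (g, a, l)
  "runsar" → 6 new (r, u, n, s, a, r)
  "lupakalin" → prefix "lu" already present; 7 new (p, a, k, a, l, i, n)
  "lulu" → prefix "lu" already present; 2 new (l, u)
  "dorvi" → prefix "dor" already present; 2 new (v, i)
  "dortaven" → prefix "dor" already present; 5 new (t, a, v, e, n)
  "dene" → prefix "d" already present; 3 new (e, n, e)
  "dorfen" → prefix "dor" already present; 3 new (f, e, n)
  "pa" → 2 new (p, a)
  "dorfenmi" → prefix "dorfen" already present; 2 new (m, i)
  "ludebelta" → prefix "lu" already present; 7 new (d, e, b, e, l, t, a)
  "luso" → prefix "lus" already present; 1 new (o)
  "lusarbel" → prefix "lusar" already present; 3 new (b, e, l)
  "dorvigalne" → prefix "dorvi" already present; 5 new (g, a, l, n, e)
  "dorluso" → prefix "dor" already present; 4 new (l, u, s, o)
  "dorlin" → prefix "dorl" already present; 2 new (i, n)
Total nodes = 4 + 9 + 8 + 3 + 7 + 3 + 6 + 7 + 2 + 2 + 5 + 3 + 3 + 2 + 2 + 7 + 1 + 3 + 5 + 4 + 2 = 88

88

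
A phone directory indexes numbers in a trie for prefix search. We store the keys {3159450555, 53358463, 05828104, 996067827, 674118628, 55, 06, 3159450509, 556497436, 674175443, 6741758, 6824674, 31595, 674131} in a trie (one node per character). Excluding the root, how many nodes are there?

70

For each word, the new-node count is its length minus the longest prefix already in the trie:
  "3159450555" → 10 new (3, 1, 5, 9, 4, 5, 0, 5, 5, 5)
  "53358463" → 8 new (5, 3, 3, 5, 8, 4, 6, 3)
  "05828104" → 8 new (0, 5, 8, 2, 8, 1, 0, 4)
  "996067827" → 9 new (9, 9, 6, 0, 6, 7, 8, 2, 7)
  "674118628" → 9 new (6, 7, 4, 1, 1, 8, 6, 2, 8)
  "55" → prefix "5" already present; 1 new (5)
  "06" → prefix "0" already present; 1 new (6)
  "3159450509" → prefix "31594505" already present; 2 new (0, 9)
  "556497436" → prefix "55" already present; 7 new (6, 4, 9, 7, 4, 3, 6)
  "674175443" → prefix "6741" already present; 5 new (7, 5, 4, 4, 3)
  "6741758" → prefix "674175" already present; 1 new (8)
  "6824674" → prefix "6" already present; 6 new (8, 2, 4, 6, 7, 4)
  "31595" → prefix "3159" already present; 1 new (5)
  "674131" → prefix "6741" already present; 2 new (3, 1)
Total nodes = 10 + 8 + 8 + 9 + 9 + 1 + 1 + 2 + 7 + 5 + 1 + 6 + 1 + 2 = 70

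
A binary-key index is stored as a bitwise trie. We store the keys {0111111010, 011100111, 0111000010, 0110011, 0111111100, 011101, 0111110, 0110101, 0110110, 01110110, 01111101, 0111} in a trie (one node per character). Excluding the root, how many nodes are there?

36

Trace insertions, counting only characters that open a new branch:
  "0111111010" → 10 new (0, 1, 1, 1, 1, 1, 1, 0, 1, 0)
  "011100111" → prefix "0111" already present; 5 new (0, 0, 1, 1, 1)
  "0111000010" → prefix "011100" already present; 4 new (0, 0, 1, 0)
  "0110011" → prefix "011" already present; 4 new (0, 0, 1, 1)
  "0111111100" → prefix "0111111" already present; 3 new (1, 0, 0)
  "011101" → prefix "01110" already present; 1 new (1)
  "0111110" → prefix "011111" already present; 1 new (0)
  "0110101" → prefix "0110" already present; 3 new (1, 0, 1)
  "0110110" → prefix "01101" already present; 2 new (1, 0)
  "01110110" → prefix "011101" already present; 2 new (1, 0)
  "01111101" → prefix "0111110" already present; 1 new (1)
  "0111" → prefix "0111" already present; 0 new (none)
Total nodes = 10 + 5 + 4 + 4 + 3 + 1 + 1 + 3 + 2 + 2 + 1 + 0 = 36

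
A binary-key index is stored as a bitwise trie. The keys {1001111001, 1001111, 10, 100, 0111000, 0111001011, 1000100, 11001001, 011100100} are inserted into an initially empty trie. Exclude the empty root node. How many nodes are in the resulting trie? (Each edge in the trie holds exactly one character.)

For each word, the new-node count is its length minus the longest prefix already in the trie:
  "1001111001" → 10 new (1, 0, 0, 1, 1, 1, 1, 0, 0, 1)
  "1001111" → prefix "1001111" already present; 0 new (none)
  "10" → prefix "10" already present; 0 new (none)
  "100" → prefix "100" already present; 0 new (none)
  "0111000" → 7 new (0, 1, 1, 1, 0, 0, 0)
  "0111001011" → prefix "011100" already present; 4 new (1, 0, 1, 1)
  "1000100" → prefix "100" already present; 4 new (0, 1, 0, 0)
  "11001001" → prefix "1" already present; 7 new (1, 0, 0, 1, 0, 0, 1)
  "011100100" → prefix "01110010" already present; 1 new (0)
Total nodes = 10 + 0 + 0 + 0 + 7 + 4 + 4 + 7 + 1 = 33

33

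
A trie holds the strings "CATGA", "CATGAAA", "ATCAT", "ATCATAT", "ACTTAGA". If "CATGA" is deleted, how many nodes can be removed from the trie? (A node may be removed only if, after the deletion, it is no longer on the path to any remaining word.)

Walk "CATGA" from the leaf back toward the root, removing each node that no remaining word uses.
Every node on "CATGA" is still needed (e.g. by "CATGAAA"), so nothing is freed.
Nodes removed: 0

0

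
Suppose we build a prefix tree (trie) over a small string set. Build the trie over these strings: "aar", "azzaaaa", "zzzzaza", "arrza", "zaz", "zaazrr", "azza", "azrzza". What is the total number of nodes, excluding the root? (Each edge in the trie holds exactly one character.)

30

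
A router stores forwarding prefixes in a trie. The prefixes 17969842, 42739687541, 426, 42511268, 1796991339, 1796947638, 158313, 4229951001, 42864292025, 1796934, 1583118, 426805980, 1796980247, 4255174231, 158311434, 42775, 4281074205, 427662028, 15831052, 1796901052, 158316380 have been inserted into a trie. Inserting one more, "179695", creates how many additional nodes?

1

Walking "179695" from the root, the first 5 characters ("17969") follow existing edges; "5" is the first miss.
Each of the 1 remaining characters creates one node.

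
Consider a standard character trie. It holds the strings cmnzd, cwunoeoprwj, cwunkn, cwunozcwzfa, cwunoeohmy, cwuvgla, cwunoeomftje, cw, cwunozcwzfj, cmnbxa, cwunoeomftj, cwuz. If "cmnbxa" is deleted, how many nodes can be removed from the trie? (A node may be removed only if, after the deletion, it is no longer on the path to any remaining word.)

3

After clearing the end-marker at "cmnbxa", prune upward until reaching a node still needed by another word.
The suffix "bxa" (3 nodes) is used only by "cmnbxa"; the node for "cmn" still has the child "z", so pruning stops there.
Nodes removed: 3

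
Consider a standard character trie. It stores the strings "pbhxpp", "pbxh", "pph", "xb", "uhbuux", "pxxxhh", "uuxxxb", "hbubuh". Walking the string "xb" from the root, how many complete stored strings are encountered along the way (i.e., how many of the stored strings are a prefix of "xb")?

1

Walk "xb" from the root; an end-of-word marker is hit whenever a stored word is a prefix of "xb".
Prefixes of the query that are stored words: "xb"
Count: 1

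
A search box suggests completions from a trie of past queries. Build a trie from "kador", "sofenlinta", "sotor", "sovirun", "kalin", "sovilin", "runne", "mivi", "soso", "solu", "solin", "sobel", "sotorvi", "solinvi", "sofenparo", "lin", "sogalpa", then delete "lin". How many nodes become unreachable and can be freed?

After clearing the end-marker at "lin", prune upward until reaching a node still needed by another word.
No other word shares any prefix with "lin", so all 3 of its nodes go.
Nodes removed: 3

3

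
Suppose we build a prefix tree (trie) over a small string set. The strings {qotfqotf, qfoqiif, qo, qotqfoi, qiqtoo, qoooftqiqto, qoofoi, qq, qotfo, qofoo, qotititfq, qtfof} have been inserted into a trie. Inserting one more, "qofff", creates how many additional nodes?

"qof" is already a path in the trie; the remaining "ff" must be added.
Each of the 2 remaining characters creates one node.

2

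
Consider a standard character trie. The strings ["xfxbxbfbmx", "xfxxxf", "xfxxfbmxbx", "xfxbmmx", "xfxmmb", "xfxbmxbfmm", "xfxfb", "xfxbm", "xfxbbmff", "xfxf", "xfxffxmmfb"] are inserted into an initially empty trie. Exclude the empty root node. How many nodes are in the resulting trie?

42

Trace insertions, counting only characters that open a new branch:
  "xfxbxbfbmx" → 10 new (x, f, x, b, x, b, f, b, m, x)
  "xfxxxf" → prefix "xfx" already present; 3 new (x, x, f)
  "xfxxfbmxbx" → prefix "xfxx" already present; 6 new (f, b, m, x, b, x)
  "xfxbmmx" → prefix "xfxb" already present; 3 new (m, m, x)
  "xfxmmb" → prefix "xfx" already present; 3 new (m, m, b)
  "xfxbmxbfmm" → prefix "xfxbm" already present; 5 new (x, b, f, m, m)
  "xfxfb" → prefix "xfx" already present; 2 new (f, b)
  "xfxbm" → prefix "xfxbm" already present; 0 new (none)
  "xfxbbmff" → prefix "xfxb" already present; 4 new (b, m, f, f)
  "xfxf" → prefix "xfxf" already present; 0 new (none)
  "xfxffxmmfb" → prefix "xfxf" already present; 6 new (f, x, m, m, f, b)
Total nodes = 10 + 3 + 6 + 3 + 3 + 5 + 2 + 0 + 4 + 0 + 6 = 42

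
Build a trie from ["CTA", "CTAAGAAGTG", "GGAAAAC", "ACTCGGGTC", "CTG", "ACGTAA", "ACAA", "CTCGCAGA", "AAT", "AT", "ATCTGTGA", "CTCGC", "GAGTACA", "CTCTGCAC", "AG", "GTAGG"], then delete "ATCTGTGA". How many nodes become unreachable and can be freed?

6

A node on "ATCTGTGA"'s path can go only if nothing else ends at it or branches off below it.
The suffix "CTGTGA" (6 nodes) is used only by "ATCTGTGA"; "AT" is itself a stored word, so pruning stops there.
Nodes removed: 6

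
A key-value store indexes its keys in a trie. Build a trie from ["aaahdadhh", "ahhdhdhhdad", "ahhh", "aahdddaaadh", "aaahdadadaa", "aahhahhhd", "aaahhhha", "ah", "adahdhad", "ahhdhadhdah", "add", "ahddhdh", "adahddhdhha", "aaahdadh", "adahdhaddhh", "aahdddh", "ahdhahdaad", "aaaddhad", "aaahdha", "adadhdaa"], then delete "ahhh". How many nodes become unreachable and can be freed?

A node on "ahhh"'s path can go only if nothing else ends at it or branches off below it.
The suffix "h" (1 node) is used only by "ahhh"; the node for "ahh" still has the child "d", so pruning stops there.
Nodes removed: 1

1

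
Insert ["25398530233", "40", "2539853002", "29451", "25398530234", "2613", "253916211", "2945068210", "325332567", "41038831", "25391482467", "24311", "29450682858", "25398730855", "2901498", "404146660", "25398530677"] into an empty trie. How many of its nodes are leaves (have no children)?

16

Leaves are exactly the stored words that no other stored word extends.
Those words: "24311", "25391482467", "253916211", "2539853002", "25398530233", "25398530234", "25398530677", "25398730855", "2613", "2901498", "2945068210", "29450682858", "29451", "325332567", "404146660", "41038831"
Leaf count: 16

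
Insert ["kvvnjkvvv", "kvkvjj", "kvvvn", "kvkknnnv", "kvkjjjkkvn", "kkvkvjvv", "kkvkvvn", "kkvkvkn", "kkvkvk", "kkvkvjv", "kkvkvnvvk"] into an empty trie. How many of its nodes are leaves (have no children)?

9

A leaf is a node with no children — equivalently, the end of a word that is not a proper prefix of any other stored word.
Those words: "kkvkvjvv", "kkvkvkn", "kkvkvnvvk", "kkvkvvn", "kvkjjjkkvn", "kvkknnnv", "kvkvjj", "kvvnjkvvv", "kvvvn"
Leaf count: 9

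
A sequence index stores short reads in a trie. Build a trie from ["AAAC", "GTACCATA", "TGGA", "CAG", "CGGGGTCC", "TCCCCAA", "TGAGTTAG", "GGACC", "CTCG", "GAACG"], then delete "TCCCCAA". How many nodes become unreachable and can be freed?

After clearing the end-marker at "TCCCCAA", prune upward until reaching a node still needed by another word.
The suffix "CCCCAA" (6 nodes) is used only by "TCCCCAA"; the node for "T" still has the child "G", so pruning stops there.
Nodes removed: 6

6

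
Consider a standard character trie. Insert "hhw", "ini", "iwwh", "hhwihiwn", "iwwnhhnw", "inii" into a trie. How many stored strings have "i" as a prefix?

Walk to "i"; the words in its subtree are exactly those with that prefix.
Matches: "ini", "inii", "iwwh", "iwwnhhnw"
Count: 4

4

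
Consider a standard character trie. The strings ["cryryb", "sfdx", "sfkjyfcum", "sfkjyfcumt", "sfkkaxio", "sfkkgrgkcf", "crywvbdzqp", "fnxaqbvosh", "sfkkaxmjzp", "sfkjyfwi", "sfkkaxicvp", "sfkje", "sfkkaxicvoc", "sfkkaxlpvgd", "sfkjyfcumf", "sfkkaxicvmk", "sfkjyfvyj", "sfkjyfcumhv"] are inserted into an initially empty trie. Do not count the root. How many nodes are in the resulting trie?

71

For each word, the new-node count is its length minus the longest prefix already in the trie:
  "cryryb" → 6 new (c, r, y, r, y, b)
  "sfdx" → 4 new (s, f, d, x)
  "sfkjyfcum" → prefix "sf" already present; 7 new (k, j, y, f, c, u, m)
  "sfkjyfcumt" → prefix "sfkjyfcum" already present; 1 new (t)
  "sfkkaxio" → prefix "sfk" already present; 5 new (k, a, x, i, o)
  "sfkkgrgkcf" → prefix "sfkk" already present; 6 new (g, r, g, k, c, f)
  "crywvbdzqp" → prefix "cry" already present; 7 new (w, v, b, d, z, q, p)
  "fnxaqbvosh" → 10 new (f, n, x, a, q, b, v, o, s, h)
  "sfkkaxmjzp" → prefix "sfkkax" already present; 4 new (m, j, z, p)
  "sfkjyfwi" → prefix "sfkjyf" already present; 2 new (w, i)
  "sfkkaxicvp" → prefix "sfkkaxi" already present; 3 new (c, v, p)
  "sfkje" → prefix "sfkj" already present; 1 new (e)
  "sfkkaxicvoc" → prefix "sfkkaxicv" already present; 2 new (o, c)
  "sfkkaxlpvgd" → prefix "sfkkax" already present; 5 new (l, p, v, g, d)
  "sfkjyfcumf" → prefix "sfkjyfcum" already present; 1 new (f)
  "sfkkaxicvmk" → prefix "sfkkaxicv" already present; 2 new (m, k)
  "sfkjyfvyj" → prefix "sfkjyf" already present; 3 new (v, y, j)
  "sfkjyfcumhv" → prefix "sfkjyfcum" already present; 2 new (h, v)
Total nodes = 6 + 4 + 7 + 1 + 5 + 6 + 7 + 10 + 4 + 2 + 3 + 1 + 2 + 5 + 1 + 2 + 3 + 2 = 71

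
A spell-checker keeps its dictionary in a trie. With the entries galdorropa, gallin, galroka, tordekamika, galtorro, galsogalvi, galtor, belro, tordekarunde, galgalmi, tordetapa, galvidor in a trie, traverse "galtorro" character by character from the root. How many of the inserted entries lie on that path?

Check each prefix of "galtorro" against the stored set — each match is an end-marker on the path.
Prefixes of the query that are stored words: "galtor", "galtorro"
Count: 2

2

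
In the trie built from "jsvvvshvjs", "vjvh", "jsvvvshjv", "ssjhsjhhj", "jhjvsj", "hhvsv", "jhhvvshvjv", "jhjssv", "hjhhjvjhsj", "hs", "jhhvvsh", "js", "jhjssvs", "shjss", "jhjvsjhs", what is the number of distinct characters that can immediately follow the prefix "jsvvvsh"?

2

Follow the path "jsvvvsh" to its node, then look at its outgoing edges.
Characters that immediately follow "jsvvvsh" among the stored strings: {j, v}.
That node has 2 child edges.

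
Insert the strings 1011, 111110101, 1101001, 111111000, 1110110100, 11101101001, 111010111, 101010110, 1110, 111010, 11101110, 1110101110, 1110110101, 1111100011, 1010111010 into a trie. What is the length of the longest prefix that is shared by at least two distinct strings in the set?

10

Equivalently: take the maximum, over all pairs, of their longest common prefix length.
e.g. "1110110100" and "11101101001" share the prefix "1110110100" of length 10; no pair shares a longer one.
Longest shared-prefix length: 10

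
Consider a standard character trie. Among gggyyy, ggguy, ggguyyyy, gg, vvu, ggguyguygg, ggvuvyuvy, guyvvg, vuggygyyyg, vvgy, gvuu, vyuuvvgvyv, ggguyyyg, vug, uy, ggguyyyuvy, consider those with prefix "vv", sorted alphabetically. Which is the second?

DFS of the "vv" subtree visits, in order: "vvgy", "vvu"
Position 2: vvu

vvu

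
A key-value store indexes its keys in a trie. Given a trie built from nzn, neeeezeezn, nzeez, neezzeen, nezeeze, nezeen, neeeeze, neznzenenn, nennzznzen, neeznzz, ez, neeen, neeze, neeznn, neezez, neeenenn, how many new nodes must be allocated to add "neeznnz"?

1

The longest prefix of "neeznnz" already in the trie is "neeznn" (length 6).
So 7 − 6 = 1 new nodes.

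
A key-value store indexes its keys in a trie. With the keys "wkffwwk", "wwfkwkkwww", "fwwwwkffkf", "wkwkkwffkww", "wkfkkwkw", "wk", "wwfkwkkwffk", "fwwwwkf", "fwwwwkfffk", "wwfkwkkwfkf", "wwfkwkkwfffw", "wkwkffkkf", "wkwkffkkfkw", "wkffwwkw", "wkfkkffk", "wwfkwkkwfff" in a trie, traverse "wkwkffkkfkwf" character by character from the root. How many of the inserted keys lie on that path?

Check each prefix of "wkwkffkkfkwf" against the stored set — each match is an end-marker on the path.
Prefixes of the query that are stored words: "wk", "wkwkffkkf", "wkwkffkkfkw"
Count: 3

3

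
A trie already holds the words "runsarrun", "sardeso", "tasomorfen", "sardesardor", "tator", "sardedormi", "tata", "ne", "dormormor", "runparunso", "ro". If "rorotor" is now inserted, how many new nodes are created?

5

The longest prefix of "rorotor" already in the trie is "ro" (length 2).
So 7 − 2 = 5 new nodes.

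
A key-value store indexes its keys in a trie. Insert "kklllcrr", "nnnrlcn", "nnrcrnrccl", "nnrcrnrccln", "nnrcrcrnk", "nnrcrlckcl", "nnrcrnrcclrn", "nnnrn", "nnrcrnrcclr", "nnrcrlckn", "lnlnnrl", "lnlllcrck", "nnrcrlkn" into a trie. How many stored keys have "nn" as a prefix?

10

Walk to "nn"; the words in its subtree are exactly those with that prefix.
Words under "nn": nnnrlcn, nnnrn, nnrcrcrnk, nnrcrlckcl, nnrcrlckn, nnrcrlkn, nnrcrnrccl, nnrcrnrccln, nnrcrnrcclr, nnrcrnrcclrn
Count: 10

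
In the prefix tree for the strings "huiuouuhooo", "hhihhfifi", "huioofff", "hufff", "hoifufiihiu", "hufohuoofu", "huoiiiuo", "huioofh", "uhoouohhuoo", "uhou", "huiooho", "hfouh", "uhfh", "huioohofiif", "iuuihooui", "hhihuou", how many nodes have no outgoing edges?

15

Leaves are exactly the stored words that no other stored word extends.
Those words: "hfouh", "hhihhfifi", "hhihuou", "hoifufiihiu", "hufff", "hufohuoofu", "huioofff", "huioofh", "huioohofiif", "huiuouuhooo", "huoiiiuo", "iuuihooui", "uhfh", "uhoouohhuoo", "uhou"
Leaf count: 15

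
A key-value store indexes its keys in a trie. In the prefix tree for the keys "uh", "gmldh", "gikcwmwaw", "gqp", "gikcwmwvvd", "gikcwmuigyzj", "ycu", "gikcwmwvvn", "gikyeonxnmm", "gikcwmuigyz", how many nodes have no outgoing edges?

A leaf is a node with no children — equivalently, the end of a word that is not a proper prefix of any other stored word.
Those words: "gikcwmuigyzj", "gikcwmwaw", "gikcwmwvvd", "gikcwmwvvn", "gikyeonxnmm", "gmldh", "gqp", "uh", "ycu"
Leaf count: 9

9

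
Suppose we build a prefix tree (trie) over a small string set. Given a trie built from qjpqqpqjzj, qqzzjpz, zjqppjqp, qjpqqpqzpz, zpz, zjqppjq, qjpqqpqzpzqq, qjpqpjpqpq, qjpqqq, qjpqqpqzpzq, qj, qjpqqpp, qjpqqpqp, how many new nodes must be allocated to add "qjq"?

1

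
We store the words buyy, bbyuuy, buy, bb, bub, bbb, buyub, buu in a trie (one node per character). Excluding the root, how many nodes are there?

Insert word by word; a character creates a node only if that edge doesn't already exist:
  "buyy" → 4 new (b, u, y, y)
  "bbyuuy" → prefix "b" already present; 5 new (b, y, u, u, y)
  "buy" → prefix "buy" already present; 0 new (none)
  "bb" → prefix "bb" already present; 0 new (none)
  "bub" → prefix "bu" already present; 1 new (b)
  "bbb" → prefix "bb" already present; 1 new (b)
  "buyub" → prefix "buy" already present; 2 new (u, b)
  "buu" → prefix "bu" already present; 1 new (u)
Total nodes = 4 + 5 + 0 + 0 + 1 + 1 + 2 + 1 = 14

14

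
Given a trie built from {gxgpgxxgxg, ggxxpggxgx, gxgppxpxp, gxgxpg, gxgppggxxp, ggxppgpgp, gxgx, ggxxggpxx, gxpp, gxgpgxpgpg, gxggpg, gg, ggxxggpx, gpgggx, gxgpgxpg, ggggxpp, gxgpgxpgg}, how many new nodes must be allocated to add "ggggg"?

1

The longest prefix of "ggggg" already in the trie is "gggg" (length 4).
Each of the 1 remaining characters creates one node.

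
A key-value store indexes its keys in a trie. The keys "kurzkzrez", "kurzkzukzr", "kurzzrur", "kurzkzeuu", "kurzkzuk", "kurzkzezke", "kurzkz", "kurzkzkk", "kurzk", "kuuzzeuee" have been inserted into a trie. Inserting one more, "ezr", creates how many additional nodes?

3

Nothing in the trie begins with "e"; the whole of "ezr" is new.
3 − 0 = 3 new nodes.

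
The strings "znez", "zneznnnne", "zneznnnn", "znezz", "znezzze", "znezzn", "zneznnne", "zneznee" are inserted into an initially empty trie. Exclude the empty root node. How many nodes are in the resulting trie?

Insert word by word; a character creates a node only if that edge doesn't already exist:
  "znez" → 4 new (z, n, e, z)
  "zneznnnne" → prefix "znez" already present; 5 new (n, n, n, n, e)
  "zneznnnn" → prefix "zneznnnn" already present; 0 new (none)
  "znezz" → prefix "znez" already present; 1 new (z)
  "znezzze" → prefix "znezz" already present; 2 new (z, e)
  "znezzn" → prefix "znezz" already present; 1 new (n)
  "zneznnne" → prefix "zneznnn" already present; 1 new (e)
  "zneznee" → prefix "znezn" already present; 2 new (e, e)
Total nodes = 4 + 5 + 0 + 1 + 2 + 1 + 1 + 2 = 16

16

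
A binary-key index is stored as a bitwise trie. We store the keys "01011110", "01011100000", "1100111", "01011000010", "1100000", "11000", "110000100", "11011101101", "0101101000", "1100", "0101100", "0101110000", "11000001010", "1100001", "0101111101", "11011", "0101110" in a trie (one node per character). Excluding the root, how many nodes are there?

51

Trace insertions, counting only characters that open a new branch:
  "01011110" → 8 new (0, 1, 0, 1, 1, 1, 1, 0)
  "01011100000" → prefix "010111" already present; 5 new (0, 0, 0, 0, 0)
  "1100111" → 7 new (1, 1, 0, 0, 1, 1, 1)
  "01011000010" → prefix "01011" already present; 6 new (0, 0, 0, 0, 1, 0)
  "1100000" → prefix "1100" already present; 3 new (0, 0, 0)
  "11000" → prefix "11000" already present; 0 new (none)
  "110000100" → prefix "110000" already present; 3 new (1, 0, 0)
  "11011101101" → prefix "110" already present; 8 new (1, 1, 1, 0, 1, 1, 0, 1)
  "0101101000" → prefix "010110" already present; 4 new (1, 0, 0, 0)
  "1100" → prefix "1100" already present; 0 new (none)
  "0101100" → prefix "0101100" already present; 0 new (none)
  "0101110000" → prefix "0101110000" already present; 0 new (none)
  "11000001010" → prefix "1100000" already present; 4 new (1, 0, 1, 0)
  "1100001" → prefix "1100001" already present; 0 new (none)
  "0101111101" → prefix "0101111" already present; 3 new (1, 0, 1)
  "11011" → prefix "11011" already present; 0 new (none)
  "0101110" → prefix "0101110" already present; 0 new (none)
Total nodes = 8 + 5 + 7 + 6 + 3 + 0 + 3 + 8 + 4 + 0 + 0 + 0 + 4 + 0 + 3 + 0 + 0 = 51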